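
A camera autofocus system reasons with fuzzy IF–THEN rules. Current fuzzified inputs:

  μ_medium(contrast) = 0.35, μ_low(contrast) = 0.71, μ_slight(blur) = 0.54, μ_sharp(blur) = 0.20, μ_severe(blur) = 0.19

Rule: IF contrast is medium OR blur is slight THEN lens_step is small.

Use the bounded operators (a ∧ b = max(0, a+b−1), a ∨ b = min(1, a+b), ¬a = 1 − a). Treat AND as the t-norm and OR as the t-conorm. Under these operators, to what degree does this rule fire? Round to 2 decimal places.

firing strength: medium=0.35, slight=0.54; OR[min(1, a+b)] → w = 0.89

0.89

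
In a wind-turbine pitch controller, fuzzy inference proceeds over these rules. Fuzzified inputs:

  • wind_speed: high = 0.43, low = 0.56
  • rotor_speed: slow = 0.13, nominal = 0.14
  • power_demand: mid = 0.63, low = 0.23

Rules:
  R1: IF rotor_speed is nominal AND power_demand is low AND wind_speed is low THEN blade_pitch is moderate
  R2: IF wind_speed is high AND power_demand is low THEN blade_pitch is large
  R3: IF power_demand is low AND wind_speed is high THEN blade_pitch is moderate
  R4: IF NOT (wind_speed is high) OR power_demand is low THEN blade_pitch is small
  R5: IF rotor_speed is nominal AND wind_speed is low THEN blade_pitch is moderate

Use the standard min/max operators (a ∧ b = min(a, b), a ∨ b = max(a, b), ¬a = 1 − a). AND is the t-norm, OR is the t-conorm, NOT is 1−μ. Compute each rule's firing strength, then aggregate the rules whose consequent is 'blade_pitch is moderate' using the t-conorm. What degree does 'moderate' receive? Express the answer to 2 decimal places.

0.23

R1: nominal=0.14, low=0.23, low=0.56; AND[min(a, b)] → w = 0.14
R2: high=0.43, low=0.23; AND[min(a, b)] → w = 0.23
R3: low=0.23, high=0.43; AND[min(a, b)] → w = 0.23
R4: ¬high=1−0.43=0.57, low=0.23; OR[max(a, b)] → w = 0.57
R5: nominal=0.14, low=0.56; AND[min(a, b)] → w = 0.14
Rules with consequent 'moderate': {R1, R3, R5} → strengths 0.14, 0.23, 0.14
Aggregate via t-conorm [max(a, b)]: 0.23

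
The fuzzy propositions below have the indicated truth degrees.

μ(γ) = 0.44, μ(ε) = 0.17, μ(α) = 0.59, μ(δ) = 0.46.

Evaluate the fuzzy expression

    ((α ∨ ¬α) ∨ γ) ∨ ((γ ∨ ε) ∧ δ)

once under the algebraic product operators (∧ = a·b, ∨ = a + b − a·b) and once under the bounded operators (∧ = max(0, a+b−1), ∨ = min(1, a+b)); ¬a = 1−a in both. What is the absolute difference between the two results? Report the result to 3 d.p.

0.102

Under algebraic product:
  ¬α = 1 − 0.5900 = 0.4100
  α ∨ ¬α = a + b − a·b on (0.5900, 0.4100) = 0.7581
  (α ∨ ¬α) ∨ γ = a + b − a·b on (0.7581, 0.4400) = 0.8645
  γ ∨ ε = a + b − a·b on (0.4400, 0.1700) = 0.5352
  (γ ∨ ε) ∧ δ = a·b on (0.5352, 0.4600) = 0.2462
  ((α ∨ ¬α) ∨ γ) ∨ ((γ ∨ ε) ∧ δ) = a + b − a·b on (0.8645, 0.2462) = 0.8979
  → value = 0.8979
Under bounded:
  ¬α = 1 − 0.59 = 0.41
  α ∨ ¬α = min(1, a+b) on (0.59, 0.41) = 1.00
  (α ∨ ¬α) ∨ γ = min(1, a+b) on (1.00, 0.44) = 1.00
  γ ∨ ε = min(1, a+b) on (0.44, 0.17) = 0.61
  (γ ∨ ε) ∧ δ = max(0, a+b−1) on (0.61, 0.46) = 0.07
  ((α ∨ ¬α) ∨ γ) ∨ ((γ ∨ ε) ∧ δ) = min(1, a+b) on (1.00, 0.07) = 1.00
  → value = 1.0000
|0.8979 − 1.0000| = 0.102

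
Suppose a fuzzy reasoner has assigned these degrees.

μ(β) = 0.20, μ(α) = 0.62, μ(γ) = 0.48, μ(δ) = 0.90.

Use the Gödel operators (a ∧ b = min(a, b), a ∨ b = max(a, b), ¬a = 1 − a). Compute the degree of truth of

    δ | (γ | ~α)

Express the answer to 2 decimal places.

~α = 1 − 0.62 = 0.38
γ | ~α = max(a, b) on (0.48, 0.38) = 0.48
δ | (γ | ~α) = max(a, b) on (0.90, 0.48) = 0.90

0.90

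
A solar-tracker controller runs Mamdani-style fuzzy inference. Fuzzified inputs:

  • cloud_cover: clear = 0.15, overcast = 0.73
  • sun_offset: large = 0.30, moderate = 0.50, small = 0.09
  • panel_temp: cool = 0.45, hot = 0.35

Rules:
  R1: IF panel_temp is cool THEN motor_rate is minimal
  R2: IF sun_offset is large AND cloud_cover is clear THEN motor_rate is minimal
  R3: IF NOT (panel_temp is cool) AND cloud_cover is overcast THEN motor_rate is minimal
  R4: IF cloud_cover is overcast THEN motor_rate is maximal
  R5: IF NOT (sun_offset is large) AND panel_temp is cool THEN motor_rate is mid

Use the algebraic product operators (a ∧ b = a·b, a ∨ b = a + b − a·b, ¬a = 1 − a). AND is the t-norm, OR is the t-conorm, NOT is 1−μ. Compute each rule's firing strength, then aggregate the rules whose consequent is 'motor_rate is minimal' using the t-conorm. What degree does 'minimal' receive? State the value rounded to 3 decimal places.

R1: cool=0.45 → w = 0.4500
R2: large=0.30, clear=0.15; AND[a·b] → w = 0.0450
R3: ¬cool=1−0.45=0.55, overcast=0.73; AND[a·b] → w = 0.4015
R4: overcast=0.73 → w = 0.7300
R5: ¬large=1−0.30=0.70, cool=0.45; AND[a·b] → w = 0.3150
Rules with consequent 'minimal': {R1, R2, R3} → strengths 0.4500, 0.0450, 0.4015
Aggregate via t-conorm [a + b − a·b]: 0.6856

0.686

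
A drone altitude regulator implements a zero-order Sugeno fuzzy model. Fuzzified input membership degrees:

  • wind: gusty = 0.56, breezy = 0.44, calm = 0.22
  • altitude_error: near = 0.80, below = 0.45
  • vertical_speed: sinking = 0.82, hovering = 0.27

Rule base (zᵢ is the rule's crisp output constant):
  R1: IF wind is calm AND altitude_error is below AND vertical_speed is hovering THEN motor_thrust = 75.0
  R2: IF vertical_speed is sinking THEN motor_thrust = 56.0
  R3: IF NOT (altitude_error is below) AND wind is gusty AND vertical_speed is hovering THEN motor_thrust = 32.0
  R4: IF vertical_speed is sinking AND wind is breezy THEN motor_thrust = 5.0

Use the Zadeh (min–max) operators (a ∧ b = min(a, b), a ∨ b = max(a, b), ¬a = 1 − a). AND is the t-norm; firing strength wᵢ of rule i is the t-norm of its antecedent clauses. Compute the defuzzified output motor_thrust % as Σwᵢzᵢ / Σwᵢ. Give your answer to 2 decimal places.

41.86

R1 (z=75.0): calm=0.22, below=0.45, hovering=0.27; AND[min(a, b)] → w = 0.22
R2 (z=56.0): sinking=0.82 → w = 0.82
R3 (z=32.0): ¬below=1−0.45=0.55, gusty=0.56, hovering=0.27; AND[min(a, b)] → w = 0.27
R4 (z=5.0): sinking=0.82, breezy=0.44; AND[min(a, b)] → w = 0.44
Weighted average = (0.22·75.0 + 0.82·56.0 + 0.27·32.0 + 0.44·5.0) / (0.22 + 0.82 + 0.27 + 0.44)
  = 73.2600 / 1.7500 = 41.86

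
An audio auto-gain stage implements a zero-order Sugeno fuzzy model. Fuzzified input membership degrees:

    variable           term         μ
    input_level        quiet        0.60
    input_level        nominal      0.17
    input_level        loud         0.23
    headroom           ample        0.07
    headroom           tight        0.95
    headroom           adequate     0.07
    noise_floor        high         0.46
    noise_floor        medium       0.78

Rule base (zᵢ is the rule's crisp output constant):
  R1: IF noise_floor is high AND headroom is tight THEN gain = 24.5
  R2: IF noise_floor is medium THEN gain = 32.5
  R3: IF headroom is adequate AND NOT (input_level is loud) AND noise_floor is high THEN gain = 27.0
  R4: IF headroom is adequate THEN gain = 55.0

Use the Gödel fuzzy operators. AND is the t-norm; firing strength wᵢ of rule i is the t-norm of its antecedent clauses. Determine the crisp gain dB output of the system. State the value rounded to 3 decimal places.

30.696

R1 (z=24.5): high=0.46, tight=0.95; AND[min(a, b)] → w = 0.46
R2 (z=32.5): medium=0.78 → w = 0.78
R3 (z=27.0): adequate=0.07, ¬loud=1−0.23=0.77, high=0.46; AND[min(a, b)] → w = 0.07
R4 (z=55.0): adequate=0.07 → w = 0.07
Weighted average = (0.46·24.5 + 0.78·32.5 + 0.07·27.0 + 0.07·55.0) / (0.46 + 0.78 + 0.07 + 0.07)
  = 42.3600 / 1.3800 = 30.696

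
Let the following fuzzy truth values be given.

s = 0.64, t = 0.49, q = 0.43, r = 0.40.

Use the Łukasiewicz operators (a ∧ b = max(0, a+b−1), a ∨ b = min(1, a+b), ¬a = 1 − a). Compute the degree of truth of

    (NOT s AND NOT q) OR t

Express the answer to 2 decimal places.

NOT s = 1 − 0.64 = 0.36
NOT q = 1 − 0.43 = 0.57
NOT s AND NOT q = max(0, a+b−1) on (0.36, 0.57) = 0.00
(NOT s AND NOT q) OR t = min(1, a+b) on (0.00, 0.49) = 0.49

0.49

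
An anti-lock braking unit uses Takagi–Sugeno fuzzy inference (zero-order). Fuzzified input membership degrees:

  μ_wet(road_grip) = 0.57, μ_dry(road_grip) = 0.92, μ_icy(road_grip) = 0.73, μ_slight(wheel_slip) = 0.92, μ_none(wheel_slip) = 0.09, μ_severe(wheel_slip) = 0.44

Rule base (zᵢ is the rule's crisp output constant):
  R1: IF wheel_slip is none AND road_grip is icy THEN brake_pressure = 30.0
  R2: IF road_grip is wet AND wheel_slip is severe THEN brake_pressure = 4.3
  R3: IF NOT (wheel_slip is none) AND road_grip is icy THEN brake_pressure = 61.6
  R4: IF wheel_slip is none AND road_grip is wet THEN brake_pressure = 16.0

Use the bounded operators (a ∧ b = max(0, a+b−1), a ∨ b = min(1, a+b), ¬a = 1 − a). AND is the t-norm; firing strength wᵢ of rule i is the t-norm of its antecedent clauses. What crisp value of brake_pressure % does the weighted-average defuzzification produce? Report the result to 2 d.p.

R1 (z=30.0): none=0.09, icy=0.73; AND[max(0, a+b−1)] → w = 0.00
R2 (z=4.3): wet=0.57, severe=0.44; AND[max(0, a+b−1)] → w = 0.01
R3 (z=61.6): ¬none=1−0.09=0.91, icy=0.73; AND[max(0, a+b−1)] → w = 0.64
R4 (z=16.0): none=0.09, wet=0.57; AND[max(0, a+b−1)] → w = 0.00
Weighted average = (0.00·30.0 + 0.01·4.3 + 0.64·61.6 + 0.00·16.0) / (0.00 + 0.01 + 0.64 + 0.00)
  = 39.4670 / 0.6500 = 60.72

60.72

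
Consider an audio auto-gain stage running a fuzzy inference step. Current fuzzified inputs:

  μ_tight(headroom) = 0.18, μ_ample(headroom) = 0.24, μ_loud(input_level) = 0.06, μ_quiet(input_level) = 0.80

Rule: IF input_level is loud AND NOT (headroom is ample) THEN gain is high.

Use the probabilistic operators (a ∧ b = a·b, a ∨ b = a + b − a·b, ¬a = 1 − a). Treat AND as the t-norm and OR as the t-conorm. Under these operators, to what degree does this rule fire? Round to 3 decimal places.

firing strength: loud=0.06, ¬ample=1−0.24=0.76; AND[a·b] → w = 0.0456

0.046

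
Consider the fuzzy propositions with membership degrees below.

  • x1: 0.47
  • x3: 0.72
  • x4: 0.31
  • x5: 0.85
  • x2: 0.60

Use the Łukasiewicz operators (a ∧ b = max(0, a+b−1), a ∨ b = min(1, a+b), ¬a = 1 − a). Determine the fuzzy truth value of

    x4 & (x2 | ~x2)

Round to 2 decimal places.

~x2 = 1 − 0.60 = 0.40
x2 | ~x2 = min(1, a+b) on (0.60, 0.40) = 1.00
x4 & (x2 | ~x2) = max(0, a+b−1) on (0.31, 1.00) = 0.31

0.31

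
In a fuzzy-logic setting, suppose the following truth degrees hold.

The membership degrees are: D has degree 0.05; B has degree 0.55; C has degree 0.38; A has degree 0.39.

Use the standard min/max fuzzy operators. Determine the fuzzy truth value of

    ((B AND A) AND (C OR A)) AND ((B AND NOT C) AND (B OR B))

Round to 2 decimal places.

B AND A = min(a, b) on (0.55, 0.39) = 0.39
C OR A = max(a, b) on (0.38, 0.39) = 0.39
(B AND A) AND (C OR A) = min(a, b) on (0.39, 0.39) = 0.39
NOT C = 1 − 0.38 = 0.62
B AND NOT C = min(a, b) on (0.55, 0.62) = 0.55
B OR B = max(a, b) on (0.55, 0.55) = 0.55
(B AND NOT C) AND (B OR B) = min(a, b) on (0.55, 0.55) = 0.55
((B AND A) AND (C OR A)) AND ((B AND NOT C) AND (B OR B)) = min(a, b) on (0.39, 0.55) = 0.39

0.39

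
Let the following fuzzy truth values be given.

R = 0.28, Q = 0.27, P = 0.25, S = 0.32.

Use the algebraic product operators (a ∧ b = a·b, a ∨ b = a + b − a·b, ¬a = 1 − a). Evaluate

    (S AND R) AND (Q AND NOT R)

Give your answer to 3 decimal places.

0.017

S AND R = a·b on (0.3200, 0.2800) = 0.0896
NOT R = 1 − 0.2800 = 0.7200
Q AND NOT R = a·b on (0.2700, 0.7200) = 0.1944
(S AND R) AND (Q AND NOT R) = a·b on (0.0896, 0.1944) = 0.0174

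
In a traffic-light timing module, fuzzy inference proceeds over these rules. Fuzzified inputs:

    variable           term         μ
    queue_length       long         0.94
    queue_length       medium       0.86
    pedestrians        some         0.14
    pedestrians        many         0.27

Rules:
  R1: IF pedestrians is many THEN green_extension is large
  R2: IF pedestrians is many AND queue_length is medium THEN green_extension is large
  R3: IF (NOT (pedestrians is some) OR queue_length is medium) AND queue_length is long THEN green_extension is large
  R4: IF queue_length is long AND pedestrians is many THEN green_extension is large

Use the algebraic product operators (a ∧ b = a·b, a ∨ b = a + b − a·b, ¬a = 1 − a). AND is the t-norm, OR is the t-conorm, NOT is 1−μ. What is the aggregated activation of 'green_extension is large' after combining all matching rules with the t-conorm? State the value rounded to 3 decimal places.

R1: many=0.27 → w = 0.2700
R2: many=0.27, medium=0.86; AND[a·b] → w = 0.2322
R3: (¬some=1−0.14=0.86 OR medium=0.86) = 0.9804; AND[a·b] with long=0.94 → w = 0.9216
R4: long=0.94, many=0.27; AND[a·b] → w = 0.2538
Rules with consequent 'large': {R1, R2, R3, R4} → strengths 0.2700, 0.2322, 0.9216, 0.2538
Aggregate via t-conorm [a + b − a·b]: 0.9672

0.967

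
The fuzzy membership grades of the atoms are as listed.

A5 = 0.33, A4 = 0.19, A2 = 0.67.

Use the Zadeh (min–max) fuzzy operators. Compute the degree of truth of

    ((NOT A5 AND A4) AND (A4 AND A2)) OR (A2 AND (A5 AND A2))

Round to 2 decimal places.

0.33

NOT A5 = 1 − 0.33 = 0.67
NOT A5 AND A4 = min(a, b) on (0.67, 0.19) = 0.19
A4 AND A2 = min(a, b) on (0.19, 0.67) = 0.19
(NOT A5 AND A4) AND (A4 AND A2) = min(a, b) on (0.19, 0.19) = 0.19
A5 AND A2 = min(a, b) on (0.33, 0.67) = 0.33
A2 AND (A5 AND A2) = min(a, b) on (0.67, 0.33) = 0.33
((NOT A5 AND A4) AND (A4 AND A2)) OR (A2 AND (A5 AND A2)) = max(a, b) on (0.19, 0.33) = 0.33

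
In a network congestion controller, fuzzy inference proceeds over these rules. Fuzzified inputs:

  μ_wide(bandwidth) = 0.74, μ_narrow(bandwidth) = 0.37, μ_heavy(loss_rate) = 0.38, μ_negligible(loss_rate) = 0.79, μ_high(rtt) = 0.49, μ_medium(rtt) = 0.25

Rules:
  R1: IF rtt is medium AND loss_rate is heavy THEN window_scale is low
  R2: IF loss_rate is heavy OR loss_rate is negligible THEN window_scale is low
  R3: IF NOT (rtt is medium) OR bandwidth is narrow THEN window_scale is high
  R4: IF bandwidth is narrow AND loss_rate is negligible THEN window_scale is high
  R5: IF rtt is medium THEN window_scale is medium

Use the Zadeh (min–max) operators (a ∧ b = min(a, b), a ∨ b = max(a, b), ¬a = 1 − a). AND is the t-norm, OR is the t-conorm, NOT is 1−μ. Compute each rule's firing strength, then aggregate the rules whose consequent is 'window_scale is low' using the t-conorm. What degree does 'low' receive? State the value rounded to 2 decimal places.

0.79

R1: medium=0.25, heavy=0.38; AND[min(a, b)] → w = 0.25
R2: heavy=0.38, negligible=0.79; OR[max(a, b)] → w = 0.79
R3: ¬medium=1−0.25=0.75, narrow=0.37; OR[max(a, b)] → w = 0.75
R4: narrow=0.37, negligible=0.79; AND[min(a, b)] → w = 0.37
R5: medium=0.25 → w = 0.25
Rules with consequent 'low': {R1, R2} → strengths 0.25, 0.79
Aggregate via t-conorm [max(a, b)]: 0.79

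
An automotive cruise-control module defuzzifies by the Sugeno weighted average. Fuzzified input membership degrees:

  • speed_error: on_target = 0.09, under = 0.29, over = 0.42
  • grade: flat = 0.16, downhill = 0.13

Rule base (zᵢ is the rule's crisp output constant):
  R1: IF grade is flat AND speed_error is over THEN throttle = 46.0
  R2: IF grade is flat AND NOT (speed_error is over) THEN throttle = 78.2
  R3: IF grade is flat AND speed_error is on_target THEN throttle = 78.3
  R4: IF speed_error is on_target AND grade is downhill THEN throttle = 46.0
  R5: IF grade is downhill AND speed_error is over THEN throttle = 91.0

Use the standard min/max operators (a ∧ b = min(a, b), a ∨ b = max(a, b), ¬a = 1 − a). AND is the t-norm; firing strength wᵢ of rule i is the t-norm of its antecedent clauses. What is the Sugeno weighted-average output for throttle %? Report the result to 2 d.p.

68.08

R1 (z=46.0): flat=0.16, over=0.42; AND[min(a, b)] → w = 0.16
R2 (z=78.2): flat=0.16, ¬over=1−0.42=0.58; AND[min(a, b)] → w = 0.16
R3 (z=78.3): flat=0.16, on_target=0.09; AND[min(a, b)] → w = 0.09
R4 (z=46.0): on_target=0.09, downhill=0.13; AND[min(a, b)] → w = 0.09
R5 (z=91.0): downhill=0.13, over=0.42; AND[min(a, b)] → w = 0.13
Weighted average = (0.16·46.0 + 0.16·78.2 + 0.09·78.3 + 0.09·46.0 + 0.13·91.0) / (0.16 + 0.16 + 0.09 + 0.09 + 0.13)
  = 42.8890 / 0.6300 = 68.08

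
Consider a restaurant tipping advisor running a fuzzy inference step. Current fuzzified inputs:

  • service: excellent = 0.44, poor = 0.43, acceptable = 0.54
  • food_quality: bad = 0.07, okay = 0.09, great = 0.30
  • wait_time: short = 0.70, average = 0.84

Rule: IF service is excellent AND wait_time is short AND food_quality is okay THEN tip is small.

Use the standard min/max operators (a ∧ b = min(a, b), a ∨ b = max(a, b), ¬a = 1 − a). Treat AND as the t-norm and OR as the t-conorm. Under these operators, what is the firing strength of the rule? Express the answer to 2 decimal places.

0.09

firing strength: excellent=0.44, short=0.70, okay=0.09; AND[min(a, b)] → w = 0.09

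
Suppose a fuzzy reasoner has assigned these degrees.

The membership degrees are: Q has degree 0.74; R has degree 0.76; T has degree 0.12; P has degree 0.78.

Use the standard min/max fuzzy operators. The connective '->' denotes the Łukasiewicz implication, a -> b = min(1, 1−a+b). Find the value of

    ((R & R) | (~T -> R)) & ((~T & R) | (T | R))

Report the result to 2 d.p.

R & R = min(a, b) on (0.76, 0.76) = 0.76
~T = 1 − 0.12 = 0.88
~T -> R  [Łukasiewicz: min(1, 1−a+b)] with a=0.88, b=0.76 → 0.88
(R & R) | (~T -> R) = max(a, b) on (0.76, 0.88) = 0.88
~T = 1 − 0.12 = 0.88
~T & R = min(a, b) on (0.88, 0.76) = 0.76
T | R = max(a, b) on (0.12, 0.76) = 0.76
(~T & R) | (T | R) = max(a, b) on (0.76, 0.76) = 0.76
((R & R) | (~T -> R)) & ((~T & R) | (T | R)) = min(a, b) on (0.88, 0.76) = 0.76

0.76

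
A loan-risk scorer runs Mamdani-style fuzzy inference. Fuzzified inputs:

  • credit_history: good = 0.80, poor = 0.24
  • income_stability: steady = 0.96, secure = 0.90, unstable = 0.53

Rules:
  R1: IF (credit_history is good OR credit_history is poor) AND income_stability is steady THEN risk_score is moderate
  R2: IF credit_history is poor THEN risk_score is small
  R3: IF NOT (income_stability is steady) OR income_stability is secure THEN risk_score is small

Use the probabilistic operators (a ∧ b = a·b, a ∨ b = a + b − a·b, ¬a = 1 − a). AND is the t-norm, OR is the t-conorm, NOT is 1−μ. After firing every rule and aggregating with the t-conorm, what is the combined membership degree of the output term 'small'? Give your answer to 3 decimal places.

0.927

R1: (good=0.80 OR poor=0.24) = 0.8480; AND[a·b] with steady=0.96 → w = 0.8141
R2: poor=0.24 → w = 0.2400
R3: ¬steady=1−0.96=0.04, secure=0.90; OR[a + b − a·b] → w = 0.9040
Rules with consequent 'small': {R2, R3} → strengths 0.2400, 0.9040
Aggregate via t-conorm [a + b − a·b]: 0.9270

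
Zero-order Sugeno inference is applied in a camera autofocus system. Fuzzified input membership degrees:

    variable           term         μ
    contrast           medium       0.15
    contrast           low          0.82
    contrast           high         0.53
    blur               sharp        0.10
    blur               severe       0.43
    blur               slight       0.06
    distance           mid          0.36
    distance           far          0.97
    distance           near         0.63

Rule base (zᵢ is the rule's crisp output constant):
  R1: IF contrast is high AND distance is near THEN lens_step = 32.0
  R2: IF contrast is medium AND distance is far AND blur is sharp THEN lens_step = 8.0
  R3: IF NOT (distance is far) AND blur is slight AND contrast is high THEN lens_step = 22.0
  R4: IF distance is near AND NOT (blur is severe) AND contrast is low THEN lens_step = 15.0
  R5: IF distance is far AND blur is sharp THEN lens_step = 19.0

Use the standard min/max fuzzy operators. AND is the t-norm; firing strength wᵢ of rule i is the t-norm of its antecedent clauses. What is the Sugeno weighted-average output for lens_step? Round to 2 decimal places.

21.71

R1 (z=32.0): high=0.53, near=0.63; AND[min(a, b)] → w = 0.53
R2 (z=8.0): medium=0.15, far=0.97, sharp=0.10; AND[min(a, b)] → w = 0.10
R3 (z=22.0): ¬far=1−0.97=0.03, slight=0.06, high=0.53; AND[min(a, b)] → w = 0.03
R4 (z=15.0): near=0.63, ¬severe=1−0.43=0.57, low=0.82; AND[min(a, b)] → w = 0.57
R5 (z=19.0): far=0.97, sharp=0.10; AND[min(a, b)] → w = 0.10
Weighted average = (0.53·32.0 + 0.10·8.0 + 0.03·22.0 + 0.57·15.0 + 0.10·19.0) / (0.53 + 0.10 + 0.03 + 0.57 + 0.10)
  = 28.8700 / 1.3300 = 21.71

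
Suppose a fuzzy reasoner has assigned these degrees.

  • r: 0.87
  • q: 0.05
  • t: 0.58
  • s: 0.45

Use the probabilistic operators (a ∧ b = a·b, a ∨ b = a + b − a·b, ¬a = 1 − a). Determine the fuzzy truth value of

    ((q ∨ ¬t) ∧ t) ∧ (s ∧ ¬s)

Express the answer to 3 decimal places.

¬t = 1 − 0.5800 = 0.4200
q ∨ ¬t = a + b − a·b on (0.0500, 0.4200) = 0.4490
(q ∨ ¬t) ∧ t = a·b on (0.4490, 0.5800) = 0.2604
¬s = 1 − 0.4500 = 0.5500
s ∧ ¬s = a·b on (0.4500, 0.5500) = 0.2475
((q ∨ ¬t) ∧ t) ∧ (s ∧ ¬s) = a·b on (0.2604, 0.2475) = 0.0645

0.064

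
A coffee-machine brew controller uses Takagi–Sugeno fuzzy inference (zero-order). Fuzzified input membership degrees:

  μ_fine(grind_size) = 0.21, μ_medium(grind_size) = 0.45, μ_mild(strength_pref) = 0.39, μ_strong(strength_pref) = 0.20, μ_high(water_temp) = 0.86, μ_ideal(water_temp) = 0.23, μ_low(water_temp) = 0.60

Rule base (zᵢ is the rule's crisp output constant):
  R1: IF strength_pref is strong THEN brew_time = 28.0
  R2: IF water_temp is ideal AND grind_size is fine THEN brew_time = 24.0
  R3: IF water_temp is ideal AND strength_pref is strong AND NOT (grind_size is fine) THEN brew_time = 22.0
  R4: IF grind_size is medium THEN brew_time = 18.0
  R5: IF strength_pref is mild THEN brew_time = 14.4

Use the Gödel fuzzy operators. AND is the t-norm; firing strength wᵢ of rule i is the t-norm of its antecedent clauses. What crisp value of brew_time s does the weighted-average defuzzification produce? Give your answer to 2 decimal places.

R1 (z=28.0): strong=0.20 → w = 0.20
R2 (z=24.0): ideal=0.23, fine=0.21; AND[min(a, b)] → w = 0.21
R3 (z=22.0): ideal=0.23, strong=0.20, ¬fine=1−0.21=0.79; AND[min(a, b)] → w = 0.20
R4 (z=18.0): medium=0.45 → w = 0.45
R5 (z=14.4): mild=0.39 → w = 0.39
Weighted average = (0.20·28.0 + 0.21·24.0 + 0.20·22.0 + 0.45·18.0 + 0.39·14.4) / (0.20 + 0.21 + 0.20 + 0.45 + 0.39)
  = 28.7560 / 1.4500 = 19.83

19.83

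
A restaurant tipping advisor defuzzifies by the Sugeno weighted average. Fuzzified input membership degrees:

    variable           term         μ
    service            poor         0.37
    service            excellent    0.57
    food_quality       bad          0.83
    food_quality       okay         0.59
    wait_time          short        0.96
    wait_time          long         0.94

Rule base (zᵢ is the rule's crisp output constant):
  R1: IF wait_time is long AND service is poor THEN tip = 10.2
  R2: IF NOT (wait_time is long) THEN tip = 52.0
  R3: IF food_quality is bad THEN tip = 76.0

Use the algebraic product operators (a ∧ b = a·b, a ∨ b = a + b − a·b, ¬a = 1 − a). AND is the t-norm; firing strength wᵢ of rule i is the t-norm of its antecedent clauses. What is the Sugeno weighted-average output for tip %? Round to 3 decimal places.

R1 (z=10.2): long=0.94, poor=0.37; AND[a·b] → w = 0.3478
R2 (z=52.0): ¬long=1−0.94=0.06 → w = 0.0600
R3 (z=76.0): bad=0.83 → w = 0.8300
Weighted average = (0.3478·10.2 + 0.0600·52.0 + 0.8300·76.0) / (0.3478 + 0.0600 + 0.8300)
  = 69.7476 / 1.2378 = 56.348

56.348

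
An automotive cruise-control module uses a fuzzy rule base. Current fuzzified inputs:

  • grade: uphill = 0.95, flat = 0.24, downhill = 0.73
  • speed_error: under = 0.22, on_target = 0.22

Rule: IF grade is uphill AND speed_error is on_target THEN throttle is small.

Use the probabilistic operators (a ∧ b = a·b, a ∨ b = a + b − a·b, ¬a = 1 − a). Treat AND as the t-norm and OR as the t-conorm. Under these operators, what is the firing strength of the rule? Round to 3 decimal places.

0.209

firing strength: uphill=0.95, on_target=0.22; AND[a·b] → w = 0.2090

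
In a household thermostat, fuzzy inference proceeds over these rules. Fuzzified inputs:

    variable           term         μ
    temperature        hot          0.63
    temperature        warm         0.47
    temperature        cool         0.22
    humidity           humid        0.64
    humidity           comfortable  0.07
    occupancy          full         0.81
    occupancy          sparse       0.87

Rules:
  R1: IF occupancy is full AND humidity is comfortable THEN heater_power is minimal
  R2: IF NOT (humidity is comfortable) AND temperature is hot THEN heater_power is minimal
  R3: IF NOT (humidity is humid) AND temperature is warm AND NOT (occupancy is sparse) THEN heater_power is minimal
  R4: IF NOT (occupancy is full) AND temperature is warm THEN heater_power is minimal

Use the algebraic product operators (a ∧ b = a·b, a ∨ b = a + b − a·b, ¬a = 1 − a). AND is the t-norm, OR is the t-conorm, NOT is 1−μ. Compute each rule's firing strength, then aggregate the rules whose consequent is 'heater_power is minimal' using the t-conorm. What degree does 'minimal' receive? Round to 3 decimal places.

0.652

R1: full=0.81, comfortable=0.07; AND[a·b] → w = 0.0567
R2: ¬comfortable=1−0.07=0.93, hot=0.63; AND[a·b] → w = 0.5859
R3: ¬humid=1−0.64=0.36, warm=0.47, ¬sparse=1−0.87=0.13; AND[a·b] → w = 0.0220
R4: ¬full=1−0.81=0.19, warm=0.47; AND[a·b] → w = 0.0893
Rules with consequent 'minimal': {R1, R2, R3, R4} → strengths 0.0567, 0.5859, 0.0220, 0.0893
Aggregate via t-conorm [a + b − a·b]: 0.6521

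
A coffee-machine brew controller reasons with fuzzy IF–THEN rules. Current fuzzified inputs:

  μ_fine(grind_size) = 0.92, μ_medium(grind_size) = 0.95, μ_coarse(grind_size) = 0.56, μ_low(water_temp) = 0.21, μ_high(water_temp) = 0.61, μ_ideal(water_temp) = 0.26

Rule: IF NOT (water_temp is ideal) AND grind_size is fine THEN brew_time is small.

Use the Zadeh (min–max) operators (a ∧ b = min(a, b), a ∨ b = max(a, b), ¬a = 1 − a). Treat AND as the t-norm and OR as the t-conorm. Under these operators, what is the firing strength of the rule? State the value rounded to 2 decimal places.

0.74

firing strength: ¬ideal=1−0.26=0.74, fine=0.92; AND[min(a, b)] → w = 0.74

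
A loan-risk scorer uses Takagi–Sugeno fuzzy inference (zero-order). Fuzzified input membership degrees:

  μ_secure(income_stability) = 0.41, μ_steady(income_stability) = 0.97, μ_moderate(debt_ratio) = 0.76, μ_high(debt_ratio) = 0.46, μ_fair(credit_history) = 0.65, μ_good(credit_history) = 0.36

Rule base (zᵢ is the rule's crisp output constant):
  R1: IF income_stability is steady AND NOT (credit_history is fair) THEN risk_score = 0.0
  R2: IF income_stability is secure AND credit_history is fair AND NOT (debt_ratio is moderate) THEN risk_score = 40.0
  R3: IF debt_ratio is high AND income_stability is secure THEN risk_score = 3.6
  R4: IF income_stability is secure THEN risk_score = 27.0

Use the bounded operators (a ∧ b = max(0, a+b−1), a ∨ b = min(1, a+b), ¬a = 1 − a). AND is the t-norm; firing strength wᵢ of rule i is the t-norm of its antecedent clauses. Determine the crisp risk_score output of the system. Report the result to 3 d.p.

15.164

R1 (z=0.0): steady=0.97, ¬fair=1−0.65=0.35; AND[max(0, a+b−1)] → w = 0.32
R2 (z=40.0): secure=0.41, fair=0.65, ¬moderate=1−0.76=0.24; AND[max(0, a+b−1)] → w = 0.00
R3 (z=3.6): high=0.46, secure=0.41; AND[max(0, a+b−1)] → w = 0.00
R4 (z=27.0): secure=0.41 → w = 0.41
Weighted average = (0.32·0.0 + 0.00·40.0 + 0.00·3.6 + 0.41·27.0) / (0.32 + 0.00 + 0.00 + 0.41)
  = 11.0700 / 0.7300 = 15.164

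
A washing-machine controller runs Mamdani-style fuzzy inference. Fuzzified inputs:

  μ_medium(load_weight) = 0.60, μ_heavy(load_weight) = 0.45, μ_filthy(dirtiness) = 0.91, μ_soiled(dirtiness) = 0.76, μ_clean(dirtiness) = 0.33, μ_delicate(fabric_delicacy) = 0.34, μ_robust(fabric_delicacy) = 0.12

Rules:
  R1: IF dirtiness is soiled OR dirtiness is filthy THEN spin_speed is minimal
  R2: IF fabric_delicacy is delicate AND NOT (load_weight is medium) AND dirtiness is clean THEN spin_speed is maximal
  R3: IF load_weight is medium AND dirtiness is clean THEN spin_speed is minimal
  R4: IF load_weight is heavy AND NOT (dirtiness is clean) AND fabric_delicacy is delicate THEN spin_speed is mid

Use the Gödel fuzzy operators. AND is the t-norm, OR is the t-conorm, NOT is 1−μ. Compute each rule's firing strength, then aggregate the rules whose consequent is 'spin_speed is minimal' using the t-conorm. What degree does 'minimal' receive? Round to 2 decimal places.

R1: soiled=0.76, filthy=0.91; OR[max(a, b)] → w = 0.91
R2: delicate=0.34, ¬medium=1−0.60=0.40, clean=0.33; AND[min(a, b)] → w = 0.33
R3: medium=0.60, clean=0.33; AND[min(a, b)] → w = 0.33
R4: heavy=0.45, ¬clean=1−0.33=0.67, delicate=0.34; AND[min(a, b)] → w = 0.34
Rules with consequent 'minimal': {R1, R3} → strengths 0.91, 0.33
Aggregate via t-conorm [max(a, b)]: 0.91

0.91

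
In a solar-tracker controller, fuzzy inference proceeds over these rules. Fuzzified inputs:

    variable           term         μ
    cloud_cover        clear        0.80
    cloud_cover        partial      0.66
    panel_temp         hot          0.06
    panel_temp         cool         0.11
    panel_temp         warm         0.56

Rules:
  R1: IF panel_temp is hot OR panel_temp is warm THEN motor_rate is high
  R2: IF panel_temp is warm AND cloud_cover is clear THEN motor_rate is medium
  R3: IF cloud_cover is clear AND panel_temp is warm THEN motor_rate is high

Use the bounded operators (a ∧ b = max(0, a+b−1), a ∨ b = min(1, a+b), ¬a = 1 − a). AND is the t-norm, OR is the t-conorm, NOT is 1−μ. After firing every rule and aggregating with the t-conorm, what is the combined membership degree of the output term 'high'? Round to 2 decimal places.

R1: hot=0.06, warm=0.56; OR[min(1, a+b)] → w = 0.62
R2: warm=0.56, clear=0.80; AND[max(0, a+b−1)] → w = 0.36
R3: clear=0.80, warm=0.56; AND[max(0, a+b−1)] → w = 0.36
Rules with consequent 'high': {R1, R3} → strengths 0.62, 0.36
Aggregate via t-conorm [min(1, a+b)]: 0.98

0.98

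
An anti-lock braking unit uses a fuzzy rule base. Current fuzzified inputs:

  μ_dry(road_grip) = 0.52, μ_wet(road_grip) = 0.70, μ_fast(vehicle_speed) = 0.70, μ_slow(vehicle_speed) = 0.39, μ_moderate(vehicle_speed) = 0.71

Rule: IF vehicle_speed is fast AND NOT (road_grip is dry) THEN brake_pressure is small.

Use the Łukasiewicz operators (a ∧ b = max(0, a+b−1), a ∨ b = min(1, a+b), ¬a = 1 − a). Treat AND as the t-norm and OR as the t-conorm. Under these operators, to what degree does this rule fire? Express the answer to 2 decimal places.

0.18

firing strength: fast=0.70, ¬dry=1−0.52=0.48; AND[max(0, a+b−1)] → w = 0.18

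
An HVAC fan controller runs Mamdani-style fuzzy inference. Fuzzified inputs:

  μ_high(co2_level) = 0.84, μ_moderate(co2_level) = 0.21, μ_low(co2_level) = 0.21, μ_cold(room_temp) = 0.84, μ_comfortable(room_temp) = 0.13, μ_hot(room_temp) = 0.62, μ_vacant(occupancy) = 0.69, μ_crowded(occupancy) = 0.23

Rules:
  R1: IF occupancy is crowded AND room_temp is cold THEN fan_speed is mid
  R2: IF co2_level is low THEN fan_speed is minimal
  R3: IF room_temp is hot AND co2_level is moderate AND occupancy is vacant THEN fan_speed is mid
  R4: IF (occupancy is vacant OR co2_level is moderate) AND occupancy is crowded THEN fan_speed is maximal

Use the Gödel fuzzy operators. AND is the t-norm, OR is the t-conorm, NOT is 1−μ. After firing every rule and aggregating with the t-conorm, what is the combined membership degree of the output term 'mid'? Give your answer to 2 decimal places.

0.23

R1: crowded=0.23, cold=0.84; AND[min(a, b)] → w = 0.23
R2: low=0.21 → w = 0.21
R3: hot=0.62, moderate=0.21, vacant=0.69; AND[min(a, b)] → w = 0.21
R4: (vacant=0.69 OR moderate=0.21) = 0.69; AND[min(a, b)] with crowded=0.23 → w = 0.23
Rules with consequent 'mid': {R1, R3} → strengths 0.23, 0.21
Aggregate via t-conorm [max(a, b)]: 0.23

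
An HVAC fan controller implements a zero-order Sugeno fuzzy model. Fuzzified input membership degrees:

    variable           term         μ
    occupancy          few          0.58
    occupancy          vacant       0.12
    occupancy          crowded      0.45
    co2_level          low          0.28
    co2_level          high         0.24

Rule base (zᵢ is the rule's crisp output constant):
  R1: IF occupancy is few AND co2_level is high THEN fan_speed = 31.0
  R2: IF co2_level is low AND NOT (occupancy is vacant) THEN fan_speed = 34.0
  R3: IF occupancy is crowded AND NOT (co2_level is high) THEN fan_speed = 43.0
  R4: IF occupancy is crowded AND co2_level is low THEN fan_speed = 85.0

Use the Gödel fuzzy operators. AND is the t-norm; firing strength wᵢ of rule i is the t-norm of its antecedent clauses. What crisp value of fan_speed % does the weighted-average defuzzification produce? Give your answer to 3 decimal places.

48.088

R1 (z=31.0): few=0.58, high=0.24; AND[min(a, b)] → w = 0.24
R2 (z=34.0): low=0.28, ¬vacant=1−0.12=0.88; AND[min(a, b)] → w = 0.28
R3 (z=43.0): crowded=0.45, ¬high=1−0.24=0.76; AND[min(a, b)] → w = 0.45
R4 (z=85.0): crowded=0.45, low=0.28; AND[min(a, b)] → w = 0.28
Weighted average = (0.24·31.0 + 0.28·34.0 + 0.45·43.0 + 0.28·85.0) / (0.24 + 0.28 + 0.45 + 0.28)
  = 60.1100 / 1.2500 = 48.088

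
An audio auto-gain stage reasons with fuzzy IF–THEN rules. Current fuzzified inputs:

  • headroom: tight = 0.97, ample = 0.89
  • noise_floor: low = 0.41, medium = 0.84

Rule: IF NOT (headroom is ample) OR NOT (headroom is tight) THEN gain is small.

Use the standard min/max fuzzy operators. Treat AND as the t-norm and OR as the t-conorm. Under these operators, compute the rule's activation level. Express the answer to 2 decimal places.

0.11

firing strength: ¬ample=1−0.89=0.11, ¬tight=1−0.97=0.03; OR[max(a, b)] → w = 0.11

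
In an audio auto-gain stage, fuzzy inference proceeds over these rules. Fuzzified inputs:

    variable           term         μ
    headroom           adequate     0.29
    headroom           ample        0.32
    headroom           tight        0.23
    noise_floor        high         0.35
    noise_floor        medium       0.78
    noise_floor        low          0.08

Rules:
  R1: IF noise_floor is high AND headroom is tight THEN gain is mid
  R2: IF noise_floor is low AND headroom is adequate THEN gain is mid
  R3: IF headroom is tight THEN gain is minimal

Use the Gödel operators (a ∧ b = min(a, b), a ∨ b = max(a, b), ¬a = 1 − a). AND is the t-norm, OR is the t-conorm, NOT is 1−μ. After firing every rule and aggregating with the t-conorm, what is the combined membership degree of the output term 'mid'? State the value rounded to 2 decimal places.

0.23

R1: high=0.35, tight=0.23; AND[min(a, b)] → w = 0.23
R2: low=0.08, adequate=0.29; AND[min(a, b)] → w = 0.08
R3: tight=0.23 → w = 0.23
Rules with consequent 'mid': {R1, R2} → strengths 0.23, 0.08
Aggregate via t-conorm [max(a, b)]: 0.23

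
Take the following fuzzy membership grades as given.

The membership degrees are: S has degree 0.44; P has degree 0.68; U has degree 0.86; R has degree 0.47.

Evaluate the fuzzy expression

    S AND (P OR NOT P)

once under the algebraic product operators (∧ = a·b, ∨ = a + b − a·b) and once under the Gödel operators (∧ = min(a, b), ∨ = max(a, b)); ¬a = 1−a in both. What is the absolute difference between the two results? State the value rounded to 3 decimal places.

Under algebraic product:
  NOT P = 1 − 0.6800 = 0.3200
  P OR NOT P = a + b − a·b on (0.6800, 0.3200) = 0.7824
  S AND (P OR NOT P) = a·b on (0.4400, 0.7824) = 0.3443
  → value = 0.3443
Under Gödel:
  NOT P = 1 − 0.68 = 0.32
  P OR NOT P = max(a, b) on (0.68, 0.32) = 0.68
  S AND (P OR NOT P) = min(a, b) on (0.44, 0.68) = 0.44
  → value = 0.4400
|0.3443 − 0.4400| = 0.096

0.096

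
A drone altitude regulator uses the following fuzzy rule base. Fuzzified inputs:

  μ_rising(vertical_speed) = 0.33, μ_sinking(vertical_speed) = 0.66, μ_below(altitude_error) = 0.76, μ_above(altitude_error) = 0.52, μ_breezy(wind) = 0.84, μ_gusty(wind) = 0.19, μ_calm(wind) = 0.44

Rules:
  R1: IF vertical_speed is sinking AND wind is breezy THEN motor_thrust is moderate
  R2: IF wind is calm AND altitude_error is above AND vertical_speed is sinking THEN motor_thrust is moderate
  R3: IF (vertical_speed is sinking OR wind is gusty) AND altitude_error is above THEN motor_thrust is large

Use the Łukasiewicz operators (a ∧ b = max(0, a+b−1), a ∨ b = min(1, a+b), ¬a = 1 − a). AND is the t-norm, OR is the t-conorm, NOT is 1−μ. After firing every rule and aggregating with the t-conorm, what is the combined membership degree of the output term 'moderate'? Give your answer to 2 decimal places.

R1: sinking=0.66, breezy=0.84; AND[max(0, a+b−1)] → w = 0.50
R2: calm=0.44, above=0.52, sinking=0.66; AND[max(0, a+b−1)] → w = 0.00
R3: (sinking=0.66 OR gusty=0.19) = 0.85; AND[max(0, a+b−1)] with above=0.52 → w = 0.37
Rules with consequent 'moderate': {R1, R2} → strengths 0.50, 0.00
Aggregate via t-conorm [min(1, a+b)]: 0.50

0.50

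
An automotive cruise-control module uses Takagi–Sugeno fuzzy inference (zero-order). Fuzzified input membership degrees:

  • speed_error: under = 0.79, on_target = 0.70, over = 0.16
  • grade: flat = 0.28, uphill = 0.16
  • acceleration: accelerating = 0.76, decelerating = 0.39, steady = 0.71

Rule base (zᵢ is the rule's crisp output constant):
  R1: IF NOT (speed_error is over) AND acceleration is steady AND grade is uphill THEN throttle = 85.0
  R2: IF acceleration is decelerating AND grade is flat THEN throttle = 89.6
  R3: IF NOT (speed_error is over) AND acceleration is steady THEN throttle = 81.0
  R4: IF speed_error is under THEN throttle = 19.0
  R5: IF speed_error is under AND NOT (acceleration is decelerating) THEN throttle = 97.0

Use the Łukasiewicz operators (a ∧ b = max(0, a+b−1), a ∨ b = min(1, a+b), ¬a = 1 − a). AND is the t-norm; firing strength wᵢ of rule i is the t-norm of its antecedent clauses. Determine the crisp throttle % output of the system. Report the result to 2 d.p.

56.53

R1 (z=85.0): ¬over=1−0.16=0.84, steady=0.71, uphill=0.16; AND[max(0, a+b−1)] → w = 0.00
R2 (z=89.6): decelerating=0.39, flat=0.28; AND[max(0, a+b−1)] → w = 0.00
R3 (z=81.0): ¬over=1−0.16=0.84, steady=0.71; AND[max(0, a+b−1)] → w = 0.55
R4 (z=19.0): under=0.79 → w = 0.79
R5 (z=97.0): under=0.79, ¬decelerating=1−0.39=0.61; AND[max(0, a+b−1)] → w = 0.40
Weighted average = (0.00·85.0 + 0.00·89.6 + 0.55·81.0 + 0.79·19.0 + 0.40·97.0) / (0.00 + 0.00 + 0.55 + 0.79 + 0.40)
  = 98.3600 / 1.7400 = 56.53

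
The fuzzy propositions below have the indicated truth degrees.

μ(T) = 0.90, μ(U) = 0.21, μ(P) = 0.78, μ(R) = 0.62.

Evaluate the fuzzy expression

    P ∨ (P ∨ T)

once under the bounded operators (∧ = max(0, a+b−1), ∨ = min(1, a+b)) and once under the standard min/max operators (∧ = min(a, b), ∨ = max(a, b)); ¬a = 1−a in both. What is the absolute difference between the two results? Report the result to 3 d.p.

Under bounded:
  P ∨ T = min(1, a+b) on (0.78, 0.90) = 1.00
  P ∨ (P ∨ T) = min(1, a+b) on (0.78, 1.00) = 1.00
  → value = 1.0000
Under standard min/max:
  P ∨ T = max(a, b) on (0.78, 0.90) = 0.90
  P ∨ (P ∨ T) = max(a, b) on (0.78, 0.90) = 0.90
  → value = 0.9000
|1.0000 − 0.9000| = 0.100

0.100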